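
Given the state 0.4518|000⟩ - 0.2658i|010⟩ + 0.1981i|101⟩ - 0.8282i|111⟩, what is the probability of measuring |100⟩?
0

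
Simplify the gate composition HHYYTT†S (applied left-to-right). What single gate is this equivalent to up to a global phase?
S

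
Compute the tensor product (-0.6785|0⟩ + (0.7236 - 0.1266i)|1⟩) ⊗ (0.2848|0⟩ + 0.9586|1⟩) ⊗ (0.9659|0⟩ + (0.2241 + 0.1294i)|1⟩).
-0.1866|000⟩ + (-0.0433 - 0.025i)|001⟩ - 0.6282|010⟩ + (-0.1458 - 0.08416i)|011⟩ + (0.1991 - 0.03483i)|100⟩ + (0.05085 + 0.01859i)|101⟩ + (0.67 - 0.1172i)|110⟩ + (0.1711 + 0.06256i)|111⟩

amp(|b₁b₂…⟩) = product of the factor amplitudes for bits b₁, b₂, …; only kets whose every factor amplitude is nonzero survive.
|000⟩: (-0.6785)(0.2848)(0.9659) = -0.1866
|001⟩: (-0.6785)(0.2848)(0.2241 + 0.1294i) = (-0.0433 - 0.025i)
|010⟩: (-0.6785)(0.9586)(0.9659) = -0.6282
|011⟩: (-0.6785)(0.9586)(0.2241 + 0.1294i) = (-0.1458 - 0.08416i)
|100⟩: (0.7236 - 0.1266i)(0.2848)(0.9659) = (0.1991 - 0.03483i)
|101⟩: (0.7236 - 0.1266i)(0.2848)(0.2241 + 0.1294i) = (0.05085 + 0.01859i)
|110⟩: (0.7236 - 0.1266i)(0.9586)(0.9659) = (0.67 - 0.1172i)
|111⟩: (0.7236 - 0.1266i)(0.9586)(0.2241 + 0.1294i) = (0.1711 + 0.06256i)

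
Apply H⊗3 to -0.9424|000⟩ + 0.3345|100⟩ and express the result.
-0.2149|000⟩ - 0.2149|001⟩ - 0.2149|010⟩ - 0.2149|011⟩ - 0.4515|100⟩ - 0.4515|101⟩ - 0.4515|110⟩ - 0.4515|111⟩

H⊗3 gives amp(|y⟩) = (1/2√2) Σ_x (−1)^(x·y) amp(|x⟩), where x·y is the number of positions in which both x and y have a 1.
|000⟩: (-0.9424 + 0.3345)/(2√2) = -0.2149
|001⟩: (-0.9424 + 0.3345)/(2√2) = -0.2149
|010⟩: (-0.9424 + 0.3345)/(2√2) = -0.2149
|011⟩: (-0.9424 + 0.3345)/(2√2) = -0.2149
|100⟩: (-0.9424 - 0.3345)/(2√2) = -0.4515
|101⟩: (-0.9424 - 0.3345)/(2√2) = -0.4515
|110⟩: (-0.9424 - 0.3345)/(2√2) = -0.4515
|111⟩: (-0.9424 - 0.3345)/(2√2) = -0.4515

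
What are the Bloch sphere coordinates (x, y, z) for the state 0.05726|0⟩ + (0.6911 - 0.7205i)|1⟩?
(0.07914, -0.08251, -0.9935)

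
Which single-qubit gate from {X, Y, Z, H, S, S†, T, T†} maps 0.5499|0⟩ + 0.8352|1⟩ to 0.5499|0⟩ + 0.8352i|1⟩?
S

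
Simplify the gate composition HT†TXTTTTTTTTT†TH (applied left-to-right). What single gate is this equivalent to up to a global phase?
Z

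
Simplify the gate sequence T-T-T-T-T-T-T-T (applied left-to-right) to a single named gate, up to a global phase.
I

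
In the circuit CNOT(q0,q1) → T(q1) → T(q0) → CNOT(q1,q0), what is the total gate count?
4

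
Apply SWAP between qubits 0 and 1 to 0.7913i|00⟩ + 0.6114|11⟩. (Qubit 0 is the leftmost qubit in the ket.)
0.7913i|00⟩ + 0.6114|11⟩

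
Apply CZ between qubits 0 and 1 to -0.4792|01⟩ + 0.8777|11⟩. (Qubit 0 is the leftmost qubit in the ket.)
-0.4792|01⟩ - 0.8777|11⟩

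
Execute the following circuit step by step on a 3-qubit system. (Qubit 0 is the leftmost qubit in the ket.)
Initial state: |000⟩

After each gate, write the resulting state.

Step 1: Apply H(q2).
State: 1/√2|000⟩ + 1/√2|001⟩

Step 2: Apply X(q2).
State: 1/√2|000⟩ + 1/√2|001⟩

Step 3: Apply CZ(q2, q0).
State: 1/√2|000⟩ + 1/√2|001⟩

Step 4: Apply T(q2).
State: 1/√2|000⟩ + (1/2 + (1/2)i)|001⟩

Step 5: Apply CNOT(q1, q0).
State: 1/√2|000⟩ + (1/2 + (1/2)i)|001⟩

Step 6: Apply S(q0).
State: 1/√2|000⟩ + (1/2 + (1/2)i)|001⟩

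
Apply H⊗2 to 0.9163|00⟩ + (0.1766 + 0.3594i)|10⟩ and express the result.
(0.5465 + 0.1797i)|00⟩ + (0.5465 + 0.1797i)|01⟩ + (0.3699 - 0.1797i)|10⟩ + (0.3699 - 0.1797i)|11⟩

H⊗2 gives amp(|y⟩) = (1/2) Σ_x (−1)^(x·y) amp(|x⟩), where x·y is the number of positions in which both x and y have a 1.
|00⟩: (0.9163 + (0.1766 + 0.3594i))/2 = (0.5465 + 0.1797i)
|01⟩: (0.9163 + (0.1766 + 0.3594i))/2 = (0.5465 + 0.1797i)
|10⟩: (0.9163 - (0.1766 + 0.3594i))/2 = (0.3699 - 0.1797i)
|11⟩: (0.9163 - (0.1766 + 0.3594i))/2 = (0.3699 - 0.1797i)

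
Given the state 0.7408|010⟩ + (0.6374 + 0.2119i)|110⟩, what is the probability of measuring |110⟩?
0.4512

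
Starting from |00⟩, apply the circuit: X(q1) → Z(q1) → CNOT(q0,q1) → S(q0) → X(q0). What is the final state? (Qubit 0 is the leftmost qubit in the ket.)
-|11⟩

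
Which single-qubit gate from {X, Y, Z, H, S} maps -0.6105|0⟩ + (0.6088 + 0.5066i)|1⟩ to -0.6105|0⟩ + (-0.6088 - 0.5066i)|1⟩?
Z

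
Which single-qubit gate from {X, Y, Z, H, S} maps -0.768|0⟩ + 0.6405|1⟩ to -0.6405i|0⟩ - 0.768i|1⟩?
Y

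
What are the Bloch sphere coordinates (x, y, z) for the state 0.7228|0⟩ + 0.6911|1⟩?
(0.9991, 0, 0.04482)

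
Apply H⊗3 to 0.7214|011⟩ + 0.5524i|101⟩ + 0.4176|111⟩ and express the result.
(0.4027 + 0.1953i)|000⟩ + (-0.4027 - 0.1953i)|001⟩ + (-0.4027 + 0.1953i)|010⟩ + (0.4027 - 0.1953i)|011⟩ + (0.1074 - 0.1953i)|100⟩ + (-0.1074 + 0.1953i)|101⟩ + (-0.1074 - 0.1953i)|110⟩ + (0.1074 + 0.1953i)|111⟩

H⊗3 gives amp(|y⟩) = (1/2√2) Σ_x (−1)^(x·y) amp(|x⟩), where x·y is the number of positions in which both x and y have a 1.
|000⟩: (0.7214 + 0.5524i + 0.4176)/(2√2) = (0.4027 + 0.1953i)
|001⟩: (-0.7214 - 0.5524i - 0.4176)/(2√2) = (-0.4027 - 0.1953i)
|010⟩: (-0.7214 + 0.5524i - 0.4176)/(2√2) = (-0.4027 + 0.1953i)
|011⟩: (0.7214 - 0.5524i + 0.4176)/(2√2) = (0.4027 - 0.1953i)
|100⟩: (0.7214 - 0.5524i - 0.4176)/(2√2) = (0.1074 - 0.1953i)
|101⟩: (-0.7214 + 0.5524i + 0.4176)/(2√2) = (-0.1074 + 0.1953i)
|110⟩: (-0.7214 - 0.5524i + 0.4176)/(2√2) = (-0.1074 - 0.1953i)
|111⟩: (0.7214 + 0.5524i - 0.4176)/(2√2) = (0.1074 + 0.1953i)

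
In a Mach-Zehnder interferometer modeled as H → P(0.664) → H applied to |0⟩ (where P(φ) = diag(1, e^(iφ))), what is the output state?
(0.8938 + 0.3081i)|0⟩ + (0.1062 - 0.3081i)|1⟩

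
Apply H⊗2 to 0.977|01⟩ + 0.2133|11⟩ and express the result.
0.5952|00⟩ - 0.5952|01⟩ + 0.3819|10⟩ - 0.3819|11⟩

H⊗2 gives amp(|y⟩) = (1/2) Σ_x (−1)^(x·y) amp(|x⟩), where x·y is the number of positions in which both x and y have a 1.
|00⟩: (0.977 + 0.2133)/2 = 0.5952
|01⟩: (-0.977 - 0.2133)/2 = -0.5952
|10⟩: (0.977 - 0.2133)/2 = 0.3819
|11⟩: (-0.977 + 0.2133)/2 = -0.3819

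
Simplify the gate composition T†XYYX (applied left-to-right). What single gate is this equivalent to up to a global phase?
T†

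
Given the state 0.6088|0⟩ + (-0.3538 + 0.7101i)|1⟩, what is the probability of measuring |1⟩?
0.6294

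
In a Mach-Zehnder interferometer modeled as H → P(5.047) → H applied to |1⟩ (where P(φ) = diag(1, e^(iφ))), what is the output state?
(0.3358 + 0.4723i)|0⟩ + (0.6642 - 0.4723i)|1⟩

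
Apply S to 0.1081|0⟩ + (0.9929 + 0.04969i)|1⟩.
0.1081|0⟩ + (-0.04969 + 0.9929i)|1⟩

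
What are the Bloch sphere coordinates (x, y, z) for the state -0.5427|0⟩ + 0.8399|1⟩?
(-0.9116, 0, -0.4109)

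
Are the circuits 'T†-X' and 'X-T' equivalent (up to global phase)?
Yes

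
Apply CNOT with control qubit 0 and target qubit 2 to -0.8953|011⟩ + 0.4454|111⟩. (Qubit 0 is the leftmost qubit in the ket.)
-0.8953|011⟩ + 0.4454|110⟩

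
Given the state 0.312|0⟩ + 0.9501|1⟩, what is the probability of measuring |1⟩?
0.9027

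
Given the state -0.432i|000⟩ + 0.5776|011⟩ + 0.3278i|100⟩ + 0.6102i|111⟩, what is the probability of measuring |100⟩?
0.1075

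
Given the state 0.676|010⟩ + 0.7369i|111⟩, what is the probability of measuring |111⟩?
0.543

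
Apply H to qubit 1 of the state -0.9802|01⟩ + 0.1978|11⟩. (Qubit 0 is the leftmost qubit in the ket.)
-0.6931|00⟩ + 0.6931|01⟩ + 0.1399|10⟩ - 0.1399|11⟩

H on qubit 1 mixes each pair of kets that differ only in qubit 1: amplitudes (a, b) of (|…0…⟩, |…1…⟩) become ((a + b)/√2, (a − b)/√2). Kets absent from the input have amplitude 0.
(|00⟩, |01⟩): (a, b) = (0, -0.9802) → (-0.6931, 0.6931)
(|10⟩, |11⟩): (a, b) = (0, 0.1978) → (0.1399, -0.1399)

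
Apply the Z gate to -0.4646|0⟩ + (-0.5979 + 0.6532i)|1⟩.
-0.4646|0⟩ + (0.5979 - 0.6532i)|1⟩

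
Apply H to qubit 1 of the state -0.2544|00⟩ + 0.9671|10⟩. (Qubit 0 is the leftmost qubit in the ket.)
-0.1799|00⟩ - 0.1799|01⟩ + 0.6838|10⟩ + 0.6838|11⟩

H on qubit 1 mixes each pair of kets that differ only in qubit 1: amplitudes (a, b) of (|…0…⟩, |…1…⟩) become ((a + b)/√2, (a − b)/√2). Kets absent from the input have amplitude 0.
(|00⟩, |01⟩): (a, b) = (-0.2544, 0) → (-0.1799, -0.1799)
(|10⟩, |11⟩): (a, b) = (0.9671, 0) → (0.6838, 0.6838)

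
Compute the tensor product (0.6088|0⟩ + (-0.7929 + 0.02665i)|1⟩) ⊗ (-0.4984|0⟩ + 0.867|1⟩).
-0.3034|00⟩ + 0.5278|01⟩ + (0.3952 - 0.01328i)|10⟩ + (-0.6874 + 0.02311i)|11⟩

amp(|b₁b₂…⟩) = product of the factor amplitudes for bits b₁, b₂, …; only kets whose every factor amplitude is nonzero survive.
|00⟩: (0.6088)(-0.4984) = -0.3034
|01⟩: (0.6088)(0.867) = 0.5278
|10⟩: (-0.7929 + 0.02665i)(-0.4984) = (0.3952 - 0.01328i)
|11⟩: (-0.7929 + 0.02665i)(0.867) = (-0.6874 + 0.02311i)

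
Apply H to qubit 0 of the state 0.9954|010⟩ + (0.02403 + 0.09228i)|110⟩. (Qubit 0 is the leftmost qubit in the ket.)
(0.7208 + 0.06525i)|010⟩ + (0.6869 - 0.06525i)|110⟩

H on qubit 0 mixes each pair of kets that differ only in qubit 0: amplitudes (a, b) of (|…0…⟩, |…1…⟩) become ((a + b)/√2, (a − b)/√2). Kets absent from the input have amplitude 0.
(|010⟩, |110⟩): (a, b) = (0.9954, (0.02403 + 0.09228i)) → ((0.7208 + 0.06525i), (0.6869 - 0.06525i))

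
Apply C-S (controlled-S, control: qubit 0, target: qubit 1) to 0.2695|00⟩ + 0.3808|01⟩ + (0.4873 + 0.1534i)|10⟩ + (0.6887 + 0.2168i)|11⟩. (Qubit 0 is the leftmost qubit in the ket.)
0.2695|00⟩ + 0.3808|01⟩ + (0.4873 + 0.1534i)|10⟩ + (-0.2168 + 0.6887i)|11⟩

C-S leaves the control-|0⟩ kets |00⟩, |01⟩ unchanged and applies S to qubit 1 on the control-|1⟩ pair (|10⟩, |11⟩).
S = [[1, 0], [0, i]].
With a = amp(|10⟩) = (0.4873 + 0.1534i) and b = amp(|11⟩) = (0.6887 + 0.2168i):
new amp(|10⟩) = (1)·a = (0.4873 + 0.1534i)
new amp(|11⟩) = (i)·b = (-0.2168 + 0.6887i)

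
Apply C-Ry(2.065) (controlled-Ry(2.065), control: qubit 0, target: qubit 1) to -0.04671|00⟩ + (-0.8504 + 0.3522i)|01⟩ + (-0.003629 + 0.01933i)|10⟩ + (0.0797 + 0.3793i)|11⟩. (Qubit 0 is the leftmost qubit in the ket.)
-0.04671|00⟩ + (-0.8504 + 0.3522i)|01⟩ + (-0.07029 - 0.3158i)|10⟩ + (0.03774 + 0.2111i)|11⟩

C-Ry(2.065) leaves the control-|0⟩ kets |00⟩, |01⟩ unchanged and applies Ry(2.065) to qubit 1 on the control-|1⟩ pair (|10⟩, |11⟩).
Ry(2.065) = [[cos(θ/2), −sin(θ/2)], [sin(θ/2), cos(θ/2)]]; θ = 2.065, cos(θ/2) ≈ 0.512674, sin(θ/2) ≈ 0.858583.
With a = amp(|10⟩) = (-0.003629 + 0.01933i) and b = amp(|11⟩) = (0.0797 + 0.3793i):
new amp(|10⟩) = (0.512674)·a + (-0.858583)·b = (-0.07029 - 0.3158i)
new amp(|11⟩) = (0.858583)·a + (0.512674)·b = (0.03774 + 0.2111i)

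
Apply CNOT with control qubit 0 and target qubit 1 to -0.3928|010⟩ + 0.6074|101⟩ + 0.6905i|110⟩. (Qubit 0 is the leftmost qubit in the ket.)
-0.3928|010⟩ + 0.6905i|100⟩ + 0.6074|111⟩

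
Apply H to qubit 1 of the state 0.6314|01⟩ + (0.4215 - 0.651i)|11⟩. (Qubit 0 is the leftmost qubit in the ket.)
0.4465|00⟩ - 0.4465|01⟩ + (0.298 - 0.4603i)|10⟩ + (-0.298 + 0.4603i)|11⟩

H on qubit 1 mixes each pair of kets that differ only in qubit 1: amplitudes (a, b) of (|…0…⟩, |…1…⟩) become ((a + b)/√2, (a − b)/√2). Kets absent from the input have amplitude 0.
(|00⟩, |01⟩): (a, b) = (0, 0.6314) → (0.4465, -0.4465)
(|10⟩, |11⟩): (a, b) = (0, (0.4215 - 0.651i)) → ((0.298 - 0.4603i), (-0.298 + 0.4603i))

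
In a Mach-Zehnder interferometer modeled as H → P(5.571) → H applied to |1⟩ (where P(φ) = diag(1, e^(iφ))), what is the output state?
(0.1215 + 0.3267i)|0⟩ + (0.8785 - 0.3267i)|1⟩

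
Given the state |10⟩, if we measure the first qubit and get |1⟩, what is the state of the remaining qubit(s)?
|0⟩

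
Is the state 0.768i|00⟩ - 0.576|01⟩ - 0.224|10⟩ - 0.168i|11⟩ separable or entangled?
Separable

Writing the state as a|00⟩ + b|01⟩ + c|10⟩ + d|11⟩, it is a product state iff ad − bc = 0.
Here (a, b, c, d) = (0.768i, -0.576, -0.224, -0.168i): ad − bc = (0.768i)(-0.168i) − (-0.576)(-0.224) = 0, so the state is separable.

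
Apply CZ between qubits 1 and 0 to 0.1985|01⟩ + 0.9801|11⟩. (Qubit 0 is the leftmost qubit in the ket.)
0.1985|01⟩ - 0.9801|11⟩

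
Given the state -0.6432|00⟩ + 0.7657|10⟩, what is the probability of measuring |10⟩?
0.5863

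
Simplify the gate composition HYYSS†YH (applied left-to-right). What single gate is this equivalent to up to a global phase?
Y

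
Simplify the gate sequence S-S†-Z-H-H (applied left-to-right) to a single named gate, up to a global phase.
Z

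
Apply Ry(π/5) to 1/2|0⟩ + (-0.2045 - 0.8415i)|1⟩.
(0.5387 + 0.26i)|0⟩ + (-0.03998 - 0.8003i)|1⟩

Ry(π/5) = [[cos(θ/2), −sin(θ/2)], [sin(θ/2), cos(θ/2)]]; θ = π/5, cos(θ/2) ≈ 0.951057, sin(θ/2) ≈ 0.309017.
With a = amp(|0⟩) = 1/2 and b = amp(|1⟩) = (-0.2045 - 0.8415i):
new amp(|0⟩) = (0.951057)·a + (-0.309017)·b = (0.5387 + 0.26i)
new amp(|1⟩) = (0.309017)·a + (0.951057)·b = (-0.03998 - 0.8003i)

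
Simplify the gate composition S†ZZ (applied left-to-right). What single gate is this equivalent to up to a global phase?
S†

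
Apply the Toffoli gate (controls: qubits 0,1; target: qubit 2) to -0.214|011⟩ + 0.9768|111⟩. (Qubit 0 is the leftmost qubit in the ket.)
-0.214|011⟩ + 0.9768|110⟩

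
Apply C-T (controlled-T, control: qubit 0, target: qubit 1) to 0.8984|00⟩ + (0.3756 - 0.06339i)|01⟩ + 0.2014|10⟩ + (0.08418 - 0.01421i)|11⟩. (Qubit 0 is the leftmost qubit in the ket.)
0.8984|00⟩ + (0.3756 - 0.06339i)|01⟩ + 0.2014|10⟩ + (0.06957 + 0.04948i)|11⟩

C-T leaves the control-|0⟩ kets |00⟩, |01⟩ unchanged and applies T to qubit 1 on the control-|1⟩ pair (|10⟩, |11⟩).
T = [[1, 0], [0, (1/√2 + (1/√2)i)]].
With a = amp(|10⟩) = 0.2014 and b = amp(|11⟩) = (0.08418 - 0.01421i):
new amp(|10⟩) = (1)·a = 0.2014
new amp(|11⟩) = (1/√2 + (1/√2)i)·b = (0.06957 + 0.04948i)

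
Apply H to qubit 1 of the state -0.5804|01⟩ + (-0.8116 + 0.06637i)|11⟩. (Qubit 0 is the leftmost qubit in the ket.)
-0.4104|00⟩ + 0.4104|01⟩ + (-0.5739 + 0.04693i)|10⟩ + (0.5739 - 0.04693i)|11⟩

H on qubit 1 mixes each pair of kets that differ only in qubit 1: amplitudes (a, b) of (|…0…⟩, |…1…⟩) become ((a + b)/√2, (a − b)/√2). Kets absent from the input have amplitude 0.
(|00⟩, |01⟩): (a, b) = (0, -0.5804) → (-0.4104, 0.4104)
(|10⟩, |11⟩): (a, b) = (0, (-0.8116 + 0.06637i)) → ((-0.5739 + 0.04693i), (0.5739 - 0.04693i))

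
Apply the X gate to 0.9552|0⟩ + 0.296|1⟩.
0.296|0⟩ + 0.9552|1⟩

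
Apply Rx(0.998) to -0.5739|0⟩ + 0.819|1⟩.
(-0.5039 - 0.3919i)|0⟩ + (0.7191 + 0.2746i)|1⟩

Rx(0.998) = [[cos(θ/2), −i·sin(θ/2)], [−i·sin(θ/2), cos(θ/2)]]; θ = 0.998, cos(θ/2) ≈ 0.878062, sin(θ/2) ≈ 0.478548.
With a = amp(|0⟩) = -0.5739 and b = amp(|1⟩) = 0.819:
new amp(|0⟩) = (0.878062)·a + (-0.478548i)·b = (-0.5039 - 0.3919i)
new amp(|1⟩) = (-0.478548i)·a + (0.878062)·b = (0.7191 + 0.2746i)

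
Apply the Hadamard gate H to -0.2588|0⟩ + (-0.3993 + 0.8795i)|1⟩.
(-0.4653 + 0.6219i)|0⟩ + (0.09935 - 0.6219i)|1⟩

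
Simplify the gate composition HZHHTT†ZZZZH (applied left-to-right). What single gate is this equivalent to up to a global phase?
X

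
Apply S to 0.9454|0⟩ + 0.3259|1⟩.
0.9454|0⟩ + 0.3259i|1⟩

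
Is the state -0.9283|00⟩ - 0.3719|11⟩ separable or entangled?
Entangled

Writing the state as a|00⟩ + b|01⟩ + c|10⟩ + d|11⟩, it is a product state iff ad − bc = 0.
Here (a, b, c, d) = (-0.9283, 0, 0, -0.3719): ad − bc = (-0.9283)(-0.3719) − (0)(0) = 0.3452 ≠ 0, so the state is entangled.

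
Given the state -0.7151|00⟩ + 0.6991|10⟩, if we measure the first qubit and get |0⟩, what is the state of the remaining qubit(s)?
-|0⟩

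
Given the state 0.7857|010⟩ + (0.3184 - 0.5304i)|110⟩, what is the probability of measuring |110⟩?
0.3827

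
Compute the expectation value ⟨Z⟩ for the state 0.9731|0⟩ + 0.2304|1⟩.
0.8938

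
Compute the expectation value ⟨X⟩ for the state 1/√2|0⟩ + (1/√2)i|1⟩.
0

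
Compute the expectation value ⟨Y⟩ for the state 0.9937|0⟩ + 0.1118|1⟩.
0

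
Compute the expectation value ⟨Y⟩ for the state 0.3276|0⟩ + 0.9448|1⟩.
0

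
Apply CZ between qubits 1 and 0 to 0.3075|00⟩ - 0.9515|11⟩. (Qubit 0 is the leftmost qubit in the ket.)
0.3075|00⟩ + 0.9515|11⟩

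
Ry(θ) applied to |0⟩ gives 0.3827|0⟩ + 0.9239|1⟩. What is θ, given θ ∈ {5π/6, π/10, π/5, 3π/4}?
3π/4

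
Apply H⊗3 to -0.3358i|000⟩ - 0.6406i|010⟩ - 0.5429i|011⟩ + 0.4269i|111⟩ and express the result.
-0.3862i|000⟩ - 0.3042i|001⟩ + 0.1488i|010⟩ + 0.06675i|011⟩ - 0.6881i|100⟩ - 0.002333i|101⟩ + 0.4506i|110⟩ - 0.2351i|111⟩

H⊗3 gives amp(|y⟩) = (1/2√2) Σ_x (−1)^(x·y) amp(|x⟩), where x·y is the number of positions in which both x and y have a 1.
|000⟩: (-0.3358i - 0.6406i - 0.5429i + 0.4269i)/(2√2) = -0.3862i
|001⟩: (-0.3358i - 0.6406i + 0.5429i - 0.4269i)/(2√2) = -0.3042i
|010⟩: (-0.3358i + 0.6406i + 0.5429i - 0.4269i)/(2√2) = 0.1488i
|011⟩: (-0.3358i + 0.6406i - 0.5429i + 0.4269i)/(2√2) = 0.06675i
|100⟩: (-0.3358i - 0.6406i - 0.5429i - 0.4269i)/(2√2) = -0.6881i
|101⟩: (-0.3358i - 0.6406i + 0.5429i + 0.4269i)/(2√2) = -0.002333i
|110⟩: (-0.3358i + 0.6406i + 0.5429i + 0.4269i)/(2√2) = 0.4506i
|111⟩: (-0.3358i + 0.6406i - 0.5429i - 0.4269i)/(2√2) = -0.2351i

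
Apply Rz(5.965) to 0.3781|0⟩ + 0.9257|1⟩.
(-0.3733 - 0.0599i)|0⟩ + (-0.914 + 0.1467i)|1⟩

Rz(5.965) = [[e^(−iθ/2), 0], [0, e^(iθ/2)]] with e^(±iθ/2) = cos(θ/2) ± i·sin(θ/2); θ = 5.965, cos(θ/2) ≈ -0.987371, sin(θ/2) ≈ 0.158422.
With a = amp(|0⟩) = 0.3781 and b = amp(|1⟩) = 0.9257:
new amp(|0⟩) = (-0.987371 - 0.158422i)·a = (-0.3733 - 0.0599i)
new amp(|1⟩) = (-0.987371 + 0.158422i)·b = (-0.914 + 0.1467i)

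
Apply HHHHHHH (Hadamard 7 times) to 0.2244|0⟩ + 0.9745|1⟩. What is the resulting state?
0.8478|0⟩ - 0.5304|1⟩

H² = I, so H^7 = H: a single Hadamard. With (a, b) = (0.2244, 0.9745), H gives ((a + b)/√2, (a − b)/√2) = (0.8478, -0.5304).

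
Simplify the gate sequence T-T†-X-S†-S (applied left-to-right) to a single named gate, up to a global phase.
X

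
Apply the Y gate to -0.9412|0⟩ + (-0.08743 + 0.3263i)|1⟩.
(0.3263 + 0.08743i)|0⟩ - 0.9412i|1⟩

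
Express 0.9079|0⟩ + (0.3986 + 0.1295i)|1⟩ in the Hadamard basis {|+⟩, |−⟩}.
(0.9238 + 0.09157i)|+⟩ + (0.3601 - 0.09157i)|−⟩

With |ψ⟩ = α|0⟩ + β|1⟩, the Hadamard-basis coefficients are ⟨+|ψ⟩ = (α + β)/√2 and ⟨−|ψ⟩ = (α − β)/√2.
Here α = 0.9079, β = (0.3986 + 0.1295i): (α + β)/√2 = (0.9238 + 0.09157i), (α − β)/√2 = (0.3601 - 0.09157i).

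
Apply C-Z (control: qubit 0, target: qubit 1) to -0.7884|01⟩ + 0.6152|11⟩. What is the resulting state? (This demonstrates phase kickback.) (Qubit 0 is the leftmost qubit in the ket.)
-0.7884|01⟩ - 0.6152|11⟩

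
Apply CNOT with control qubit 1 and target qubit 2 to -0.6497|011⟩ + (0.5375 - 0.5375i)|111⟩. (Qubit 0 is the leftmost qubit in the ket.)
-0.6497|010⟩ + (0.5375 - 0.5375i)|110⟩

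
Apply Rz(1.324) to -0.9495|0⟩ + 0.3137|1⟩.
(-0.7489 + 0.5837i)|0⟩ + (0.2474 + 0.1928i)|1⟩

Rz(1.324) = [[e^(−iθ/2), 0], [0, e^(iθ/2)]] with e^(±iθ/2) = cos(θ/2) ± i·sin(θ/2); θ = 1.324, cos(θ/2) ≈ 0.788764, sin(θ/2) ≈ 0.614696.
With a = amp(|0⟩) = -0.9495 and b = amp(|1⟩) = 0.3137:
new amp(|0⟩) = (0.788764 - 0.614696i)·a = (-0.7489 + 0.5837i)
new amp(|1⟩) = (0.788764 + 0.614696i)·b = (0.2474 + 0.1928i)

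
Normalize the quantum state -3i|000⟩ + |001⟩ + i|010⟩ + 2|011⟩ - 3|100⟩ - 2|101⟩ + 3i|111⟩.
-0.4932i|000⟩ + 0.1644|001⟩ + 0.1644i|010⟩ + 0.3288|011⟩ - 0.4932|100⟩ - 0.3288|101⟩ + 0.4932i|111⟩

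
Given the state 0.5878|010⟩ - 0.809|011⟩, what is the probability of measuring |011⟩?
0.6545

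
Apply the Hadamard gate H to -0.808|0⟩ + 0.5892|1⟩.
-0.1547|0⟩ - 0.988|1⟩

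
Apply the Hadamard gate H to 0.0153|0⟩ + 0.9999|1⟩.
0.7179|0⟩ - 0.6962|1⟩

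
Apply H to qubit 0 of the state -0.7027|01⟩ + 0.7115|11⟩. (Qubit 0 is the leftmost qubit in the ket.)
0.006223|01⟩ - |11⟩

H on qubit 0 mixes each pair of kets that differ only in qubit 0: amplitudes (a, b) of (|…0…⟩, |…1…⟩) become ((a + b)/√2, (a − b)/√2). Kets absent from the input have amplitude 0.
(|01⟩, |11⟩): (a, b) = (-0.7027, 0.7115) → (0.006223, -1)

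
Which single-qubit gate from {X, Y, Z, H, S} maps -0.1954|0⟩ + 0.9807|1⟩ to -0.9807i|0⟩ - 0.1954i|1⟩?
Y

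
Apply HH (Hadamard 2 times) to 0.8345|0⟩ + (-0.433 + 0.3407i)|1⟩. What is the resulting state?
0.8345|0⟩ + (-0.433 + 0.3407i)|1⟩

H² = I, so an even number of Hadamards cancels: H^2 = I and the state is unchanged.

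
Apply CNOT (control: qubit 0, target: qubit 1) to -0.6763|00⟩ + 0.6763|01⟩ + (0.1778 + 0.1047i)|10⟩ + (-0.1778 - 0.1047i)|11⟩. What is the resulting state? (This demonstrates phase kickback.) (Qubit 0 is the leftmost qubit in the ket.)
-0.6763|00⟩ + 0.6763|01⟩ + (-0.1778 - 0.1047i)|10⟩ + (0.1778 + 0.1047i)|11⟩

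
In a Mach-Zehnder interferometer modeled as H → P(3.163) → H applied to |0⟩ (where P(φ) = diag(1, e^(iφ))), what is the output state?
(0.0001146 - 0.0107i)|0⟩ + (0.9999 + 0.0107i)|1⟩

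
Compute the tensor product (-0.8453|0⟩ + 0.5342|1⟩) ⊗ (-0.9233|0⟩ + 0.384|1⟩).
0.7805|00⟩ - 0.3246|01⟩ - 0.4932|10⟩ + 0.2051|11⟩

amp(|b₁b₂…⟩) = product of the factor amplitudes for bits b₁, b₂, …; only kets whose every factor amplitude is nonzero survive.
|00⟩: (-0.8453)(-0.9233) = 0.7805
|01⟩: (-0.8453)(0.384) = -0.3246
|10⟩: (0.5342)(-0.9233) = -0.4932
|11⟩: (0.5342)(0.384) = 0.2051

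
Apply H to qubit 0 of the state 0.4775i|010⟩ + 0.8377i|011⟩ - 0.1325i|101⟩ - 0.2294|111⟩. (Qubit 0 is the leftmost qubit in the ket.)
-0.09369i|001⟩ + 0.3376i|010⟩ + (-0.1622 + 0.5923i)|011⟩ + 0.09369i|101⟩ + 0.3376i|110⟩ + (0.1622 + 0.5923i)|111⟩

H on qubit 0 mixes each pair of kets that differ only in qubit 0: amplitudes (a, b) of (|…0…⟩, |…1…⟩) become ((a + b)/√2, (a − b)/√2). Kets absent from the input have amplitude 0.
(|001⟩, |101⟩): (a, b) = (0, -0.1325i) → (-0.09369i, 0.09369i)
(|010⟩, |110⟩): (a, b) = (0.4775i, 0) → (0.3376i, 0.3376i)
(|011⟩, |111⟩): (a, b) = (0.8377i, -0.2294) → ((-0.1622 + 0.5923i), (0.1622 + 0.5923i))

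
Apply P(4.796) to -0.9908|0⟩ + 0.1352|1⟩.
-0.9908|0⟩ + (0.01129 - 0.1347i)|1⟩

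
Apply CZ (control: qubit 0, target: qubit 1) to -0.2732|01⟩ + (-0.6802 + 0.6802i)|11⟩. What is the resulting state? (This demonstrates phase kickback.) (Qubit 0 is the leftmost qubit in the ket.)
-0.2732|01⟩ + (0.6802 - 0.6802i)|11⟩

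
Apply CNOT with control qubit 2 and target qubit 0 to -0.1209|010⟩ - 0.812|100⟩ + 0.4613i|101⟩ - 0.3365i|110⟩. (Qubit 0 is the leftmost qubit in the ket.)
0.4613i|001⟩ - 0.1209|010⟩ - 0.812|100⟩ - 0.3365i|110⟩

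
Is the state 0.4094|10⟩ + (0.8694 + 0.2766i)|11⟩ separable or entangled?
Separable

Writing the state as a|00⟩ + b|01⟩ + c|10⟩ + d|11⟩, it is a product state iff ad − bc = 0.
Here (a, b, c, d) = (0, 0, 0.4094, (0.8694 + 0.2766i)): ad − bc = (0)(0.8694 + 0.2766i) − (0)(0.4094) = 0, so the state is separable.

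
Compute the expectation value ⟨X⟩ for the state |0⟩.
0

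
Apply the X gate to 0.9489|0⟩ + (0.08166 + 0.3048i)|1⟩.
(0.08166 + 0.3048i)|0⟩ + 0.9489|1⟩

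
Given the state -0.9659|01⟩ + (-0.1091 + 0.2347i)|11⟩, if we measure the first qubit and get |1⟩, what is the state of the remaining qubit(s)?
(-0.4215 + 0.9068i)|1⟩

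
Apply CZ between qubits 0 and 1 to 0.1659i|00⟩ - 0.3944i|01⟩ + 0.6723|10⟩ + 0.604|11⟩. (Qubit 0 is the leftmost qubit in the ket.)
0.1659i|00⟩ - 0.3944i|01⟩ + 0.6723|10⟩ - 0.604|11⟩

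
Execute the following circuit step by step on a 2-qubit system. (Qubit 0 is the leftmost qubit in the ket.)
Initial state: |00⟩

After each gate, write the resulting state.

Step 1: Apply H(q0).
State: 1/√2|00⟩ + 1/√2|10⟩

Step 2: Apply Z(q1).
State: 1/√2|00⟩ + 1/√2|10⟩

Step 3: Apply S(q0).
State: 1/√2|00⟩ + (1/√2)i|10⟩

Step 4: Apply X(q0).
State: (1/√2)i|00⟩ + 1/√2|10⟩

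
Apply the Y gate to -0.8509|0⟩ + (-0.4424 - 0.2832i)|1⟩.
(-0.2832 + 0.4424i)|0⟩ - 0.8509i|1⟩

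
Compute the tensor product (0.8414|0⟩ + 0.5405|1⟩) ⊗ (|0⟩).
0.8414|00⟩ + 0.5405|10⟩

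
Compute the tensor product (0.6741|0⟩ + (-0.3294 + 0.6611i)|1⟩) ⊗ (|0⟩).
0.6741|00⟩ + (-0.3294 + 0.6611i)|10⟩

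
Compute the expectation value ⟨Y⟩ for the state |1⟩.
0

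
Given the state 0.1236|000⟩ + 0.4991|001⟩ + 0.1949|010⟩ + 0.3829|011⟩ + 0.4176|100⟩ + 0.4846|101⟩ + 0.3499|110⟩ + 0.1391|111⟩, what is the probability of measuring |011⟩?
0.1466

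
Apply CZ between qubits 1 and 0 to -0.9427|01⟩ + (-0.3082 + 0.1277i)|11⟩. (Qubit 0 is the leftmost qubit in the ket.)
-0.9427|01⟩ + (0.3082 - 0.1277i)|11⟩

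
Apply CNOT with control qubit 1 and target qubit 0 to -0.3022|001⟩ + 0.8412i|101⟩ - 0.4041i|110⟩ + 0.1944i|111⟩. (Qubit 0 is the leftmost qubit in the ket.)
-0.3022|001⟩ - 0.4041i|010⟩ + 0.1944i|011⟩ + 0.8412i|101⟩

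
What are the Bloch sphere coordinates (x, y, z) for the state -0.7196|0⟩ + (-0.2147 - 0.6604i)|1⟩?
(0.309, 0.9504, 0.0356)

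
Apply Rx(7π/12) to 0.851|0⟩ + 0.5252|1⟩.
(0.5181 - 0.4167i)|0⟩ + (0.3197 - 0.6751i)|1⟩

Rx(7π/12) = [[cos(θ/2), −i·sin(θ/2)], [−i·sin(θ/2), cos(θ/2)]]; θ = 7π/12, cos(θ/2) ≈ 0.608761, sin(θ/2) ≈ 0.793353.
With a = amp(|0⟩) = 0.851 and b = amp(|1⟩) = 0.5252:
new amp(|0⟩) = (0.608761)·a + (-0.793353i)·b = (0.5181 - 0.4167i)
new amp(|1⟩) = (-0.793353i)·a + (0.608761)·b = (0.3197 - 0.6751i)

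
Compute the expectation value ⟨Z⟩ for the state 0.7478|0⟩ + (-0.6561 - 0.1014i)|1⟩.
0.1185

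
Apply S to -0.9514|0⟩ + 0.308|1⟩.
-0.9514|0⟩ + 0.308i|1⟩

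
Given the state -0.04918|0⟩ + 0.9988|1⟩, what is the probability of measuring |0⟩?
0.002419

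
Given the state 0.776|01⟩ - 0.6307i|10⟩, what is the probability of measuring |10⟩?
0.3978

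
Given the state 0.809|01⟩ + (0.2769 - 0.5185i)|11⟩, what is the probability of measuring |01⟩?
0.6545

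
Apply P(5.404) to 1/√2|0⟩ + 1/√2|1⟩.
1/√2|0⟩ + (0.451 - 0.5446i)|1⟩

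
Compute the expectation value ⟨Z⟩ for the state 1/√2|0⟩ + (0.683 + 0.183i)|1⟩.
0.000022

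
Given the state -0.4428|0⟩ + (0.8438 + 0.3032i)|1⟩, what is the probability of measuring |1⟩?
0.8039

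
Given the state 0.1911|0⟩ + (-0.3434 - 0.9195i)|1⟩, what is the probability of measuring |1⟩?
0.9634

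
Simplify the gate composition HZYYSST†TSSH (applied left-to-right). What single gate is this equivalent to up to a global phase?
X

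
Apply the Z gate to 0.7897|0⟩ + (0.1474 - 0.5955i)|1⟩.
0.7897|0⟩ + (-0.1474 + 0.5955i)|1⟩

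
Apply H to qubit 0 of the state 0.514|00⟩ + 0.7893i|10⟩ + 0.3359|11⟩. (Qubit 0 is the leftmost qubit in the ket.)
(0.3635 + 0.5581i)|00⟩ + 0.2375|01⟩ + (0.3635 - 0.5581i)|10⟩ - 0.2375|11⟩

H on qubit 0 mixes each pair of kets that differ only in qubit 0: amplitudes (a, b) of (|…0…⟩, |…1…⟩) become ((a + b)/√2, (a − b)/√2). Kets absent from the input have amplitude 0.
(|00⟩, |10⟩): (a, b) = (0.514, 0.7893i) → ((0.3635 + 0.5581i), (0.3635 - 0.5581i))
(|01⟩, |11⟩): (a, b) = (0, 0.3359) → (0.2375, -0.2375)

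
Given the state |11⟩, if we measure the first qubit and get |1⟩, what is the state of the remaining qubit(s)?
|1⟩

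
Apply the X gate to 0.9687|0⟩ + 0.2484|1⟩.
0.2484|0⟩ + 0.9687|1⟩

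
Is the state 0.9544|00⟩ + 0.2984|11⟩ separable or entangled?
Entangled

Writing the state as a|00⟩ + b|01⟩ + c|10⟩ + d|11⟩, it is a product state iff ad − bc = 0.
Here (a, b, c, d) = (0.9544, 0, 0, 0.2984): ad − bc = (0.9544)(0.2984) − (0)(0) = 0.2848 ≠ 0, so the state is entangled.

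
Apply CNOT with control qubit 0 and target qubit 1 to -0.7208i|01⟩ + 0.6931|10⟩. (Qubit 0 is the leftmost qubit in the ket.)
-0.7208i|01⟩ + 0.6931|11⟩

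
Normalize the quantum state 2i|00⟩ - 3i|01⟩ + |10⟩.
0.5345i|00⟩ - 0.8018i|01⟩ + 0.2673|10⟩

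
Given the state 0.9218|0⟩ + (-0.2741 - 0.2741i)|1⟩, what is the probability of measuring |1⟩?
0.1503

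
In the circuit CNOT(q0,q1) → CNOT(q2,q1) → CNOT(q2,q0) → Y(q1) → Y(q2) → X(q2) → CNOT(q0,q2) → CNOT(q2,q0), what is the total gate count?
8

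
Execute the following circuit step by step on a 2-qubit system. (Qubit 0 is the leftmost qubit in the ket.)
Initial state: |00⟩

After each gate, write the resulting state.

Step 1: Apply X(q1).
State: |01⟩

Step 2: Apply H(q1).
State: 1/√2|00⟩ - 1/√2|01⟩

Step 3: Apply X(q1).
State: -1/√2|00⟩ + 1/√2|01⟩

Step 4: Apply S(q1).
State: -1/√2|00⟩ + (1/√2)i|01⟩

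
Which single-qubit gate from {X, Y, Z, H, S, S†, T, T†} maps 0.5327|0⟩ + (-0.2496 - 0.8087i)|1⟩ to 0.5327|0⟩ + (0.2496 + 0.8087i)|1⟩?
Z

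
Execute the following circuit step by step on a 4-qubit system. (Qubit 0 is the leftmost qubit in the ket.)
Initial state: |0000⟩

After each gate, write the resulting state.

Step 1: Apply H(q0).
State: 1/√2|0000⟩ + 1/√2|1000⟩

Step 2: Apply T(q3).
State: 1/√2|0000⟩ + 1/√2|1000⟩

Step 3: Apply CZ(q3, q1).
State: 1/√2|0000⟩ + 1/√2|1000⟩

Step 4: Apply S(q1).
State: 1/√2|0000⟩ + 1/√2|1000⟩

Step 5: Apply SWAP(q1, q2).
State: 1/√2|0000⟩ + 1/√2|1000⟩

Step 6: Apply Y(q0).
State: -(1/√2)i|0000⟩ + (1/√2)i|1000⟩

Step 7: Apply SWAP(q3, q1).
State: -(1/√2)i|0000⟩ + (1/√2)i|1000⟩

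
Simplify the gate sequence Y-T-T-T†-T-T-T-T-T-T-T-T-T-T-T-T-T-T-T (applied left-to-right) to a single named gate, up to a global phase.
Y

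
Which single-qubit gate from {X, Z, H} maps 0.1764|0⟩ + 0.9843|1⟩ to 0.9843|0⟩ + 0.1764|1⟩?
X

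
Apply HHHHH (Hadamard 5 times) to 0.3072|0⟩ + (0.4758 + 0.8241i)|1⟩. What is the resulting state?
(0.5537 + 0.5827i)|0⟩ + (-0.1192 - 0.5827i)|1⟩

H² = I, so H^5 = H: a single Hadamard. With (a, b) = (0.3072, (0.4758 + 0.8241i)), H gives ((a + b)/√2, (a − b)/√2) = ((0.5537 + 0.5827i), (-0.1192 - 0.5827i)).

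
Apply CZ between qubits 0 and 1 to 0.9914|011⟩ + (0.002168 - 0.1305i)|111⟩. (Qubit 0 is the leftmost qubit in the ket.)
0.9914|011⟩ + (-0.002168 + 0.1305i)|111⟩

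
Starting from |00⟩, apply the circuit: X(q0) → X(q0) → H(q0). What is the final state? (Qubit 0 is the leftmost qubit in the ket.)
1/√2|00⟩ + 1/√2|10⟩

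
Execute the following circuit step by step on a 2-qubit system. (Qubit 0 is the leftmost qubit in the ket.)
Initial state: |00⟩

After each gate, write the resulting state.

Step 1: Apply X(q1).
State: |01⟩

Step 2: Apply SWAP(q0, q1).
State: |10⟩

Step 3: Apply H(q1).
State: 1/√2|10⟩ + 1/√2|11⟩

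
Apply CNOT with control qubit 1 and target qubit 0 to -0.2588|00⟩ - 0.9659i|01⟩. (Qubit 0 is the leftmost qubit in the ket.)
-0.2588|00⟩ - 0.9659i|11⟩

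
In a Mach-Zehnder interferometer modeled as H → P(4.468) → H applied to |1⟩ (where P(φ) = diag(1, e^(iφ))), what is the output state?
(0.621 + 0.4851i)|0⟩ + (0.379 - 0.4851i)|1⟩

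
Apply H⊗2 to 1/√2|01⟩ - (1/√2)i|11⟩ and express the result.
(1/√8 - (1/√8)i)|00⟩ + (-1/√8 + (1/√8)i)|01⟩ + (1/√8 + (1/√8)i)|10⟩ + (-1/√8 - (1/√8)i)|11⟩

H⊗2 gives amp(|y⟩) = (1/2) Σ_x (−1)^(x·y) amp(|x⟩), where x·y is the number of positions in which both x and y have a 1.
|00⟩: (1/√2 - (1/√2)i)/2 = (1/√8 - (1/√8)i)
|01⟩: (-1/√2 + (1/√2)i)/2 = (-1/√8 + (1/√8)i)
|10⟩: (1/√2 + (1/√2)i)/2 = (1/√8 + (1/√8)i)
|11⟩: (-1/√2 - (1/√2)i)/2 = (-1/√8 - (1/√8)i)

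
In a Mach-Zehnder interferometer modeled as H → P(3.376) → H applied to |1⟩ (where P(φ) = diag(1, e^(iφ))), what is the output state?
(0.9863 + 0.1161i)|0⟩ + (0.01367 - 0.1161i)|1⟩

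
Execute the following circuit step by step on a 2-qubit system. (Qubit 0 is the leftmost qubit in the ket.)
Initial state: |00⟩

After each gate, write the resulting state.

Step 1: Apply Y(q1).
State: i|01⟩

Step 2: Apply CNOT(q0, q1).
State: i|01⟩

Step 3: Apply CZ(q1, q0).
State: i|01⟩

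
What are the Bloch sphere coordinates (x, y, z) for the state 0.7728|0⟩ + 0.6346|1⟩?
(0.9808, 0, 0.1945)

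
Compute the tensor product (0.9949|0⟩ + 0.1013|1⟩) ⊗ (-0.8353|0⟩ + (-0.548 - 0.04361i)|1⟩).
-0.831|00⟩ + (-0.5452 - 0.04339i)|01⟩ - 0.08462|10⟩ + (-0.05551 - 0.004418i)|11⟩

amp(|b₁b₂…⟩) = product of the factor amplitudes for bits b₁, b₂, …; only kets whose every factor amplitude is nonzero survive.
|00⟩: (0.9949)(-0.8353) = -0.831
|01⟩: (0.9949)(-0.548 - 0.04361i) = (-0.5452 - 0.04339i)
|10⟩: (0.1013)(-0.8353) = -0.08462
|11⟩: (0.1013)(-0.548 - 0.04361i) = (-0.05551 - 0.004418i)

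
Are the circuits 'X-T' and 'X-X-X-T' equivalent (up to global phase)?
Yes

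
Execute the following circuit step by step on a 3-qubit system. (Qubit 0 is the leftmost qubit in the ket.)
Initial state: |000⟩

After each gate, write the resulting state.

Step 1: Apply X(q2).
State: |001⟩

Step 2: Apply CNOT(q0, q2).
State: |001⟩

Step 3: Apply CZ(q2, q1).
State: |001⟩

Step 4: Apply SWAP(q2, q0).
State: |100⟩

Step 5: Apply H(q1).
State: 1/√2|100⟩ + 1/√2|110⟩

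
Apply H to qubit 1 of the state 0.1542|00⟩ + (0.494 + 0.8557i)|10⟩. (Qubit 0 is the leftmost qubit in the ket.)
0.109|00⟩ + 0.109|01⟩ + (0.3493 + 0.6051i)|10⟩ + (0.3493 + 0.6051i)|11⟩

H on qubit 1 mixes each pair of kets that differ only in qubit 1: amplitudes (a, b) of (|…0…⟩, |…1…⟩) become ((a + b)/√2, (a − b)/√2). Kets absent from the input have amplitude 0.
(|00⟩, |01⟩): (a, b) = (0.1542, 0) → (0.109, 0.109)
(|10⟩, |11⟩): (a, b) = ((0.494 + 0.8557i), 0) → ((0.3493 + 0.6051i), (0.3493 + 0.6051i))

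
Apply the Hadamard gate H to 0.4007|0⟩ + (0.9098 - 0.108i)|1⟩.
(0.9267 - 0.07637i)|0⟩ + (-0.36 + 0.07637i)|1⟩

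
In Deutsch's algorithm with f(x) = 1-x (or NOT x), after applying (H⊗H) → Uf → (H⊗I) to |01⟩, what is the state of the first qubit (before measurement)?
|1⟩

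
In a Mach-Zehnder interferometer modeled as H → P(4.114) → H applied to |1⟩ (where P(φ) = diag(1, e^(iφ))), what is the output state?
(0.7817 + 0.4131i)|0⟩ + (0.2183 - 0.4131i)|1⟩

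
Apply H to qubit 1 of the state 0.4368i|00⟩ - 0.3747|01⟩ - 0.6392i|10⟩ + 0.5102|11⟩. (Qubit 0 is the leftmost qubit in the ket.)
(-0.265 + 0.3089i)|00⟩ + (0.265 + 0.3089i)|01⟩ + (0.3608 - 0.452i)|10⟩ + (-0.3608 - 0.452i)|11⟩

H on qubit 1 mixes each pair of kets that differ only in qubit 1: amplitudes (a, b) of (|…0…⟩, |…1…⟩) become ((a + b)/√2, (a − b)/√2). Kets absent from the input have amplitude 0.
(|00⟩, |01⟩): (a, b) = (0.4368i, -0.3747) → ((-0.265 + 0.3089i), (0.265 + 0.3089i))
(|10⟩, |11⟩): (a, b) = (-0.6392i, 0.5102) → ((0.3608 - 0.452i), (-0.3608 - 0.452i))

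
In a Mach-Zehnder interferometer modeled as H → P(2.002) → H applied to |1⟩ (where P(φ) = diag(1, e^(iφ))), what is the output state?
(0.709 - 0.4542i)|0⟩ + (0.291 + 0.4542i)|1⟩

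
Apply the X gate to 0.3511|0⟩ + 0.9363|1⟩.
0.9363|0⟩ + 0.3511|1⟩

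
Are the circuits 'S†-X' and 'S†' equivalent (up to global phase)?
No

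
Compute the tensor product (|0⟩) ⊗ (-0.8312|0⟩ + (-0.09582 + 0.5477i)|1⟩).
-0.8312|00⟩ + (-0.09582 + 0.5477i)|01⟩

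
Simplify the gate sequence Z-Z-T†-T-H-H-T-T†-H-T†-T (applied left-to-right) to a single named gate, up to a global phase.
H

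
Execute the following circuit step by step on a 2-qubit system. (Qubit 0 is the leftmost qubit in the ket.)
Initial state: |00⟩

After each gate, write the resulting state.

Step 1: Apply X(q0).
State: |10⟩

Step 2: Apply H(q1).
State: 1/√2|10⟩ + 1/√2|11⟩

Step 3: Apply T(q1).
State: 1/√2|10⟩ + (1/2 + (1/2)i)|11⟩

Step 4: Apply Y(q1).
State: (1/2 - (1/2)i)|10⟩ + (1/√2)i|11⟩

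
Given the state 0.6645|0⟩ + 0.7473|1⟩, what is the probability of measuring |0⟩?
0.4416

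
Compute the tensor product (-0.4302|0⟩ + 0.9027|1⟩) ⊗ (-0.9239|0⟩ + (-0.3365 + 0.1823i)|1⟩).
0.3975|00⟩ + (0.1448 - 0.07843i)|01⟩ - 0.834|10⟩ + (-0.3038 + 0.1646i)|11⟩

amp(|b₁b₂…⟩) = product of the factor amplitudes for bits b₁, b₂, …; only kets whose every factor amplitude is nonzero survive.
|00⟩: (-0.4302)(-0.9239) = 0.3975
|01⟩: (-0.4302)(-0.3365 + 0.1823i) = (0.1448 - 0.07843i)
|10⟩: (0.9027)(-0.9239) = -0.834
|11⟩: (0.9027)(-0.3365 + 0.1823i) = (-0.3038 + 0.1646i)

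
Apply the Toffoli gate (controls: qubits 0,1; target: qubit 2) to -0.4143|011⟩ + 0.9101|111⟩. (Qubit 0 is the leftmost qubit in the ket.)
-0.4143|011⟩ + 0.9101|110⟩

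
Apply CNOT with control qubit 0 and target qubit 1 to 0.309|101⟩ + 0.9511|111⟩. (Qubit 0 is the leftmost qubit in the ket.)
0.9511|101⟩ + 0.309|111⟩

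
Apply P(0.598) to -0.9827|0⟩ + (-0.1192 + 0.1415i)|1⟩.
-0.9827|0⟩ + (-0.1782 + 0.04984i)|1⟩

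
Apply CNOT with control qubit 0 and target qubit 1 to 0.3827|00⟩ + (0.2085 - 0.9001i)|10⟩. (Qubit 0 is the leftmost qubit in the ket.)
0.3827|00⟩ + (0.2085 - 0.9001i)|11⟩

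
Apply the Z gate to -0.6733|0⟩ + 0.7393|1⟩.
-0.6733|0⟩ - 0.7393|1⟩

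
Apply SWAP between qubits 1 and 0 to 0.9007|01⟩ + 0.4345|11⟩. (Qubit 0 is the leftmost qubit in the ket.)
0.9007|10⟩ + 0.4345|11⟩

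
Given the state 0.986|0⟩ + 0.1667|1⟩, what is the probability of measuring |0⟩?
0.9722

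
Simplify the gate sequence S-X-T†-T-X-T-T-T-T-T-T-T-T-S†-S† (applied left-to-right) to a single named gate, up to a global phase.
S†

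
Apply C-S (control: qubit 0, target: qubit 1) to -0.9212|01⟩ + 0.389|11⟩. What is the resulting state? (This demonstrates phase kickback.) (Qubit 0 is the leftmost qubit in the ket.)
-0.9212|01⟩ + 0.389i|11⟩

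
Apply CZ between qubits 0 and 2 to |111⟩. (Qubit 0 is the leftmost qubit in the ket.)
-|111⟩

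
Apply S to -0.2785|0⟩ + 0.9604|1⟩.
-0.2785|0⟩ + 0.9604i|1⟩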